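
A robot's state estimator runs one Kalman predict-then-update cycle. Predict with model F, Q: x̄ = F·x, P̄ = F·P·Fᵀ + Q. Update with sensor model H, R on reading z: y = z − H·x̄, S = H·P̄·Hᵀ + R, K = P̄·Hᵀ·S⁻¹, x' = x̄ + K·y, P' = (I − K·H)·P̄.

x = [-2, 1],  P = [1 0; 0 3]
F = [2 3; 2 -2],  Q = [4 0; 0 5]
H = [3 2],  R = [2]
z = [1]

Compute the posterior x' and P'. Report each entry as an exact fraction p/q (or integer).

x̄ = F·x = [-1, -6]
P̄ = F·P·Fᵀ + Q = [35 -14; -14 21]
y = z − H·x̄ = [16]
S = H·P̄·Hᵀ + R = [233]
K = P̄·Hᵀ·S⁻¹ = [77/233; 0]
x' = x̄ + K·y = [999/233, -6]
P' = (I − K·H)·P̄ = [2226/233 -14; -14 21]

x' = [999/233, -6]
P' = [2226/233 -14; -14 21]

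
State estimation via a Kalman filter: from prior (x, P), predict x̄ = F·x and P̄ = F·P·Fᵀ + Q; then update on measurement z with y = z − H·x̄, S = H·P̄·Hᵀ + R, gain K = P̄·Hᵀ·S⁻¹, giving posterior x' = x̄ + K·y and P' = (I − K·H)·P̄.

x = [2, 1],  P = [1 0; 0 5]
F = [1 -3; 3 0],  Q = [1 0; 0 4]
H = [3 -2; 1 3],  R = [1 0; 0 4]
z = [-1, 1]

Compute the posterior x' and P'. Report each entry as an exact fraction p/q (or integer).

x̄ = F·x = [-1, 6]
P̄ = F·P·Fᵀ + Q = [47 3; 3 13]
y = z − H·x̄ = [14, -16]
S = H·P̄·Hᵀ + R = [440 84; 84 186]
K = P̄·Hᵀ·S⁻¹ = [179/656 175/984; -1115/12464 1659/6232]
x' = x̄ + K·y = [-25/984, 3043/6232]
P' = (I − K·H)·P̄ = [401/1968 111/656; 111/656 3721/12464]

x' = [-25/984, 3043/6232]
P' = [401/1968 111/656; 111/656 3721/12464]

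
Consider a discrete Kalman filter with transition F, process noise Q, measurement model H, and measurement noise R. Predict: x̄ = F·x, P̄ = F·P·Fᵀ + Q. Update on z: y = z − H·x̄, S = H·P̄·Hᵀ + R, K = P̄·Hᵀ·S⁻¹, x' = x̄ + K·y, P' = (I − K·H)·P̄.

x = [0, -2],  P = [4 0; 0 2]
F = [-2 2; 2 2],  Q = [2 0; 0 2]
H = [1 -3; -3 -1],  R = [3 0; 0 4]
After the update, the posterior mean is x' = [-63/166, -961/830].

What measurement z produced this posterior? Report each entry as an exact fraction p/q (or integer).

x̄ = F·x = [-4, -4]
P̄ = F·P·Fᵀ + Q = [26 -8; -8 26]
S = H·P̄·Hᵀ + R = [311 -64; -64 216]
K = P̄·Hᵀ·S⁻¹ = [158/1577 -1857/6308; -2338/7885 -3063/31540]
x' − x̄ = [601/166, 2359/830] = K·y
y = (KᵀK)⁻¹·Kᵀ·(x' − x̄) = [-5, -14]
z = y + H·x̄ = [-5, -14] + [8, 16] = [3, 2]

z = [3, 2]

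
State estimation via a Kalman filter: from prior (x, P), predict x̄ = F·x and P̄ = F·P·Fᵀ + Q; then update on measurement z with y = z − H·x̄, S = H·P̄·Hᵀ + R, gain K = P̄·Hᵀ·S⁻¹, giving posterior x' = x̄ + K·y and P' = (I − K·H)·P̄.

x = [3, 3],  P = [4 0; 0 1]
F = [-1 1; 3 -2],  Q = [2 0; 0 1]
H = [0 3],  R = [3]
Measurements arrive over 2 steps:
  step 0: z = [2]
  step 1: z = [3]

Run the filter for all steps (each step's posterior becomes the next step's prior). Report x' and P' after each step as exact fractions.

step 0: x' = [49/62, 85/124], P' = [70/31 -7/62; -7/62 41/124]
step 1: x' = [-13/124, 1], P' = [19773/9052 -8/73; -8/73 24/73]

step 0: x̄ = F·x = [0, 3]
step 0: P̄ = F·P·Fᵀ + Q = [7 -14; -14 41]
step 0: y = z − H·x̄ = [-7]
step 0: S = H·P̄·Hᵀ + R = [372]
step 0: K = P̄·Hᵀ·S⁻¹ = [-7/62; 41/124]
step 0: x' = x̄ + K·y = [49/62, 85/124]
step 0: P' = (I − K·H)·P̄ = [70/31 -7/62; -7/62 41/124]
step 1: x̄ = F·x = [-13/124, 1]
step 1: P̄ = F·P·Fᵀ + Q = [597/124 -8; -8 24]
step 1: y = z − H·x̄ = [0]
step 1: S = H·P̄·Hᵀ + R = [219]
step 1: K = P̄·Hᵀ·S⁻¹ = [-8/73; 24/73]
step 1: x' = x̄ + K·y = [-13/124, 1]
step 1: P' = (I − K·H)·P̄ = [19773/9052 -8/73; -8/73 24/73]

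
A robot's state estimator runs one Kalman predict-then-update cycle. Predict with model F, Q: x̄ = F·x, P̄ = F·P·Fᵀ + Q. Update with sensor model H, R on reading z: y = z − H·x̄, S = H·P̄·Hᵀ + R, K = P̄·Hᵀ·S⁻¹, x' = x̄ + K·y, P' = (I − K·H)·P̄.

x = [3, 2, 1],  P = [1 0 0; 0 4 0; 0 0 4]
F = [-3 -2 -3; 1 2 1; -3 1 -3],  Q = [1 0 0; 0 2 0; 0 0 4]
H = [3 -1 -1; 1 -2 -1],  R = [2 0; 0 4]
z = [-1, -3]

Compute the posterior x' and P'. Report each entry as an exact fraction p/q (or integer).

x̄ = F·x = [-16, 8, -10]
P̄ = F·P·Fᵀ + Q = [62 -31 37; -31 23 -7; 37 -7 53]
y = z − H·x̄ = [45, 19]
S = H·P̄·Hᵀ + R = [586 333; 333 233]
K = P̄·Hᵀ·S⁻¹ = [12969/25649 -8958/25649; -2087/25649 -4723/25649; 15811/25649 -22817/25649]
x' = x̄ + K·y = [3019/25649, 21540/25649, 21482/25649]
P' = (I − K·H)·P̄ = [35164/25649 -8558/25649 88112/25649; -8558/25649 31834/25649 -53334/25649; 88112/25649 -53334/25649 286048/25649]

x' = [3019/25649, 21540/25649, 21482/25649]
P' = [35164/25649 -8558/25649 88112/25649; -8558/25649 31834/25649 -53334/25649; 88112/25649 -53334/25649 286048/25649]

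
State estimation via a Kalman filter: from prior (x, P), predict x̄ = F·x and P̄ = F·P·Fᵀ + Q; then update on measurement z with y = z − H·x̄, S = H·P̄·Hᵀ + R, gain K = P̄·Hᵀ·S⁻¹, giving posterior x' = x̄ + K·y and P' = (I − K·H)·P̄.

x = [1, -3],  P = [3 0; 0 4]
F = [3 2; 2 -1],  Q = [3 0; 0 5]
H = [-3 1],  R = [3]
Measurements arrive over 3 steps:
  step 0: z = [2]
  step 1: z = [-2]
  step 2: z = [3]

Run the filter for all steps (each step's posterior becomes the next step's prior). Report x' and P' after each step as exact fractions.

step 0: x̄ = F·x = [-3, 5]
step 0: P̄ = F·P·Fᵀ + Q = [46 10; 10 21]
step 0: y = z − H·x̄ = [-12]
step 0: S = H·P̄·Hᵀ + R = [378]
step 0: K = P̄·Hᵀ·S⁻¹ = [-64/189; -1/42]
step 0: x' = x̄ + K·y = [67/63, 37/7]
step 0: P' = (I − K·H)·P̄ = [502/189 146/21; 146/21 291/14]
step 1: x̄ = F·x = [289/21, -199/63]
step 1: P̄ = F·P·Fᵀ + Q = [4063/21 -1177/63; -1177/63 3251/378]
step 1: y = z − H·x̄ = [382/9]
step 1: S = H·P̄·Hᵀ + R = [100709/54]
step 1: K = P̄·Hᵀ·S⁻¹ = [-32352/100709; 3491/100709]
step 1: x' = x̄ + K·y = [12785/100709, -24277/14387]
step 1: P' = (I − K·H)·P̄ = [102351/100709 209997/100709; 209997/100709 640464/100709]
step 2: x̄ = F·x = [-301523/100709, 195509/100709]
step 2: P̄ = F·P·Fᵀ + Q = [6305106/100709 -456825/100709; -456825/100709 713425/100709]
step 2: y = z − H·x̄ = [-113993/14387]
step 2: S = H·P̄·Hᵀ + R = [8643208/14387]
step 2: K = P̄·Hᵀ·S⁻¹ = [-2767449/8643208; 74425/2160802]
step 2: x' = x̄ + K·y = [-3950365/8643208, 3605127/2160802]
step 2: P' = (I − K·H)·P̄ = [8786949/8643208 4514625/2160802; 4514625/2160802 6883575/1080401]

step 0: x' = [67/63, 37/7], P' = [502/189 146/21; 146/21 291/14]
step 1: x' = [12785/100709, -24277/14387], P' = [102351/100709 209997/100709; 209997/100709 640464/100709]
step 2: x' = [-3950365/8643208, 3605127/2160802], P' = [8786949/8643208 4514625/2160802; 4514625/2160802 6883575/1080401]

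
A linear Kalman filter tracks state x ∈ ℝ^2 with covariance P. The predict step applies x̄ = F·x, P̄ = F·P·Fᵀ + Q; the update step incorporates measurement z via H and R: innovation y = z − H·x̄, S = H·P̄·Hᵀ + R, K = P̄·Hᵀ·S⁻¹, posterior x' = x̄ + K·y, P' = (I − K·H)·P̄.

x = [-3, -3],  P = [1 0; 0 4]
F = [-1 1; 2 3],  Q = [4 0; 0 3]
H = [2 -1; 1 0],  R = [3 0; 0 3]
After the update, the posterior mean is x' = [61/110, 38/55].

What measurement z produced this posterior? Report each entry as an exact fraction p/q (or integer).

x̄ = F·x = [0, -15]
P̄ = F·P·Fᵀ + Q = [9 10; 10 43]
S = H·P̄·Hᵀ + R = [42 8; 8 12]
K = P̄·Hᵀ·S⁻¹ = [3/55 157/220; -89/110 151/110]
x' − x̄ = [61/110, 863/55] = K·y
y = (KᵀK)⁻¹·Kᵀ·(x' − x̄) = [-16, 2]
z = y + H·x̄ = [-16, 2] + [15, 0] = [-1, 2]

z = [-1, 2]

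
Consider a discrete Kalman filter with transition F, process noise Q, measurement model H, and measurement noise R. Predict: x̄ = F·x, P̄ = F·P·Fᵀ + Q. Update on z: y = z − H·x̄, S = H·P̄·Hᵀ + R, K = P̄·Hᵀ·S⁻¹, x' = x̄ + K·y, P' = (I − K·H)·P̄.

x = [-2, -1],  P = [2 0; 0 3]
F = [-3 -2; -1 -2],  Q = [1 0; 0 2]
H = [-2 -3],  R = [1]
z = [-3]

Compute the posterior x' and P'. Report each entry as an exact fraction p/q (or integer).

x' = [196/97, -32/97]
P' = [1579/485 -1014/485; -1014/485 704/485]

x̄ = F·x = [8, 4]
P̄ = F·P·Fᵀ + Q = [31 18; 18 16]
y = z − H·x̄ = [25]
S = H·P̄·Hᵀ + R = [485]
K = P̄·Hᵀ·S⁻¹ = [-116/485; -84/485]
x' = x̄ + K·y = [196/97, -32/97]
P' = (I − K·H)·P̄ = [1579/485 -1014/485; -1014/485 704/485]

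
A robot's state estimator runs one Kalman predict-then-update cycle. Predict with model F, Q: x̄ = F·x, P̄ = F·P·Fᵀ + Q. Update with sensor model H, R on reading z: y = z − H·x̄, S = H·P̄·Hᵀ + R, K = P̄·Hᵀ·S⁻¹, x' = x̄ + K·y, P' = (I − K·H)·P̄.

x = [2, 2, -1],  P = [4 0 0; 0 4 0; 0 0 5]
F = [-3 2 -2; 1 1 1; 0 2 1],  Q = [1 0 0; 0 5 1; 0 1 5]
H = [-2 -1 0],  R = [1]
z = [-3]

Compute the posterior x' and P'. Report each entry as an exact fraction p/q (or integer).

x' = [0, 3, 3]
P' = [397/85 -150/17 -634/85; -150/17 898/51 766/51; -634/85 766/51 5954/255]

x̄ = F·x = [0, 3, 3]
P̄ = F·P·Fᵀ + Q = [73 -14 6; -14 18 14; 6 14 26]
y = z − H·x̄ = [0]
S = H·P̄·Hᵀ + R = [255]
K = P̄·Hᵀ·S⁻¹ = [-44/85; 2/51; -26/255]
x' = x̄ + K·y = [0, 3, 3]
P' = (I − K·H)·P̄ = [397/85 -150/17 -634/85; -150/17 898/51 766/51; -634/85 766/51 5954/255]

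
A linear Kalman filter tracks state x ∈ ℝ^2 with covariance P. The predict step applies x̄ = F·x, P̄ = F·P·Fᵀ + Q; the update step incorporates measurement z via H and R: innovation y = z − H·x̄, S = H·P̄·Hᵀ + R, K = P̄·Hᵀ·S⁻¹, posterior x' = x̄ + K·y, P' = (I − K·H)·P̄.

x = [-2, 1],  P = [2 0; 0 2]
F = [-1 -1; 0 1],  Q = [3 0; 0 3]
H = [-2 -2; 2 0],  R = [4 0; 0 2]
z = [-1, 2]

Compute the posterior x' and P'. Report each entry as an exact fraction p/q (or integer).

x' = [31/34, -5/34]
P' = [38/85 -33/85; -33/85 98/85]

x̄ = F·x = [1, 1]
P̄ = F·P·Fᵀ + Q = [7 -2; -2 5]
y = z − H·x̄ = [3, 0]
S = H·P̄·Hᵀ + R = [36 -20; -20 30]
K = P̄·Hᵀ·S⁻¹ = [-1/34 38/85; -13/34 -33/85]
x' = x̄ + K·y = [31/34, -5/34]
P' = (I − K·H)·P̄ = [38/85 -33/85; -33/85 98/85]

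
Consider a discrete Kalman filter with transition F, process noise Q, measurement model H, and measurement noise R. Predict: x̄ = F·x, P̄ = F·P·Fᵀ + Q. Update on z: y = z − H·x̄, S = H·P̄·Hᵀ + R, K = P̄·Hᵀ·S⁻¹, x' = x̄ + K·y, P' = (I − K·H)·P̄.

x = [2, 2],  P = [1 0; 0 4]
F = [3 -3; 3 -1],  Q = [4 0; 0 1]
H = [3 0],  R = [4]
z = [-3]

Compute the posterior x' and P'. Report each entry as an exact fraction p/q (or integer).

x' = [-441/445, 1591/445]
P' = [196/445 84/445; 84/445 2261/445]

x̄ = F·x = [0, 4]
P̄ = F·P·Fᵀ + Q = [49 21; 21 14]
y = z − H·x̄ = [-3]
S = H·P̄·Hᵀ + R = [445]
K = P̄·Hᵀ·S⁻¹ = [147/445; 63/445]
x' = x̄ + K·y = [-441/445, 1591/445]
P' = (I − K·H)·P̄ = [196/445 84/445; 84/445 2261/445]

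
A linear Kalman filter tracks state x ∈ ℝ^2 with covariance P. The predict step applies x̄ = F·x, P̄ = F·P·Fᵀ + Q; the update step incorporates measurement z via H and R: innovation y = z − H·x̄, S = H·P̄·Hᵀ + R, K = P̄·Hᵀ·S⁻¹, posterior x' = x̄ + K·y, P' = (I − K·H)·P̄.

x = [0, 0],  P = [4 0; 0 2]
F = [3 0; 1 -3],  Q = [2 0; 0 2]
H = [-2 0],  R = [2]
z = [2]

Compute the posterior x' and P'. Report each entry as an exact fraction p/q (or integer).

x' = [-76/77, -24/77]
P' = [38/77 12/77; 12/77 1560/77]

x̄ = F·x = [0, 0]
P̄ = F·P·Fᵀ + Q = [38 12; 12 24]
y = z − H·x̄ = [2]
S = H·P̄·Hᵀ + R = [154]
K = P̄·Hᵀ·S⁻¹ = [-38/77; -12/77]
x' = x̄ + K·y = [-76/77, -24/77]
P' = (I − K·H)·P̄ = [38/77 12/77; 12/77 1560/77]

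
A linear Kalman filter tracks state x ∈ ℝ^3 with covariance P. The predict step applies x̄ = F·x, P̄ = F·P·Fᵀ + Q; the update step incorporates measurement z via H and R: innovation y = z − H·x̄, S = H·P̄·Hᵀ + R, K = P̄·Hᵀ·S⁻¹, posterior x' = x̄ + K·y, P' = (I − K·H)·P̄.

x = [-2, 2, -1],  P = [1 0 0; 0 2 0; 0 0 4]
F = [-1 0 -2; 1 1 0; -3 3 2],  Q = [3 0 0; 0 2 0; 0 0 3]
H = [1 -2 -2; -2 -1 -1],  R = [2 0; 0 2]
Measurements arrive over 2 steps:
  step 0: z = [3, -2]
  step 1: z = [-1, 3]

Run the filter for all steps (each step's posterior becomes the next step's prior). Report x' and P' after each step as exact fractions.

step 0: x̄ = F·x = [4, 0, 10]
step 0: P̄ = F·P·Fᵀ + Q = [20 -1 -13; -1 5 3; -13 3 46]
step 0: y = z − H·x̄ = [19, 16]
step 0: S = H·P̄·Hᵀ + R = [306 32; 32 83]
step 0: K = P̄·Hᵀ·S⁻¹ = [344/1741 -678/1741; -1219/24374 -646/12187; -1211/3482 -249/1741]
step 0: x' = x̄ + K·y = [2652/1741, -43833/24374, 3843/3482]
step 0: P' = (I − K·H)·P̄ = [680/1741 39/1741 -43/1741; 39/1741 93395/24374 -13129/3482; -43/1741 -13129/3482 14297/3482]
step 1: x̄ = F·x = [-6495/1741, -6705/24374, -189081/24374]
step 1: P̄ = F·P·Fᵀ + Q = [34325/1741 12496/1741 12544/1741; 12496/1741 152755/24374 66615/24374; 12544/1741 66615/24374 294233/24374]
step 1: y = z − H·x̄ = [-162508/12187, -152262/12187]
step 1: S = H·P̄·Hᵀ + R = [723965/12187 625508/12187; 625508/12187 1976703/12187]
step 1: K = P̄·Hᵀ·S⁻¹ = [15773055/85320713 -33298910/85320713; -6784726/85320713 -10138523/85320713; -26012400/85320713 -7136440/85320713]
step 1: x' = x̄ + K·y = [-112594995/85320713, 387338369/170641426, -451699539/170641426]
step 1: P' = (I − K·H)·P̄ = [32948350/85320713 5396928/85320713 -4695808/85320713; 5396928/85320713 448998655/170641426 -430032275/170641426; -4695808/85320713 -430032275/170641426 477361267/170641426]

step 0: x' = [2652/1741, -43833/24374, 3843/3482], P' = [680/1741 39/1741 -43/1741; 39/1741 93395/24374 -13129/3482; -43/1741 -13129/3482 14297/3482]
step 1: x' = [-112594995/85320713, 387338369/170641426, -451699539/170641426], P' = [32948350/85320713 5396928/85320713 -4695808/85320713; 5396928/85320713 448998655/170641426 -430032275/170641426; -4695808/85320713 -430032275/170641426 477361267/170641426]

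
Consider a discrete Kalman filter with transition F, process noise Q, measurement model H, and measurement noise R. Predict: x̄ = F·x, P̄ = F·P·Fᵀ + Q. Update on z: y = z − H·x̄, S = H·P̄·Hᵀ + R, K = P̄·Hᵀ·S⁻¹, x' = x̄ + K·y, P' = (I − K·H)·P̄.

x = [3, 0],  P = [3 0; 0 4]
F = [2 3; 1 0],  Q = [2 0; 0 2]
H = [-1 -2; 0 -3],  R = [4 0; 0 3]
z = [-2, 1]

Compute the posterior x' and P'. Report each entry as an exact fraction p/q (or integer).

x' = [9/4, -1/8]
P' = [453/100 -101/200; -101/200 117/400]

x̄ = F·x = [6, 3]
P̄ = F·P·Fᵀ + Q = [50 6; 6 5]
y = z − H·x̄ = [10, 10]
S = H·P̄·Hᵀ + R = [98 48; 48 48]
K = P̄·Hᵀ·S⁻¹ = [-22/25 101/200; -1/50 -117/400]
x' = x̄ + K·y = [9/4, -1/8]
P' = (I − K·H)·P̄ = [453/100 -101/200; -101/200 117/400]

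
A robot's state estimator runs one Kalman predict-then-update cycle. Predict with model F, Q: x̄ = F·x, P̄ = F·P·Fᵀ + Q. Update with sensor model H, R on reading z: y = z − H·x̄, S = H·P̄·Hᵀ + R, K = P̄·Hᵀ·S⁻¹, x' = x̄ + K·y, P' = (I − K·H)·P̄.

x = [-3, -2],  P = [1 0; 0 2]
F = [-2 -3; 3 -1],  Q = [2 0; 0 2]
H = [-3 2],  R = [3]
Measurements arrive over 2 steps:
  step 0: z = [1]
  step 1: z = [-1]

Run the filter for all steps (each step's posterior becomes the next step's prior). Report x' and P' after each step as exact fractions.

step 0: x' = [-420/271, -571/271], P' = [1320/271 1872/271; 1872/271 2847/271]
step 1: x' = [51378/325969, -92492/325969], P' = [1073983/651938 1330935/651938; 1330935/651938 2064687/651938]

step 0: x̄ = F·x = [12, -7]
step 0: P̄ = F·P·Fᵀ + Q = [24 0; 0 13]
step 0: y = z − H·x̄ = [51]
step 0: S = H·P̄·Hᵀ + R = [271]
step 0: K = P̄·Hᵀ·S⁻¹ = [-72/271; 26/271]
step 0: x' = x̄ + K·y = [-420/271, -571/271]
step 0: P' = (I − K·H)·P̄ = [1320/271 1872/271; 1872/271 2847/271]
step 1: x̄ = F·x = [2553/271, -689/271]
step 1: P̄ = F·P·Fᵀ + Q = [53909/271 -12483/271; -12483/271 4037/271]
step 1: y = z − H·x̄ = [8766/271]
step 1: S = H·P̄·Hᵀ + R = [651938/271]
step 1: K = P̄·Hᵀ·S⁻¹ = [-186693/651938; 45523/651938]
step 1: x' = x̄ + K·y = [51378/325969, -92492/325969]
step 1: P' = (I − K·H)·P̄ = [1073983/651938 1330935/651938; 1330935/651938 2064687/651938]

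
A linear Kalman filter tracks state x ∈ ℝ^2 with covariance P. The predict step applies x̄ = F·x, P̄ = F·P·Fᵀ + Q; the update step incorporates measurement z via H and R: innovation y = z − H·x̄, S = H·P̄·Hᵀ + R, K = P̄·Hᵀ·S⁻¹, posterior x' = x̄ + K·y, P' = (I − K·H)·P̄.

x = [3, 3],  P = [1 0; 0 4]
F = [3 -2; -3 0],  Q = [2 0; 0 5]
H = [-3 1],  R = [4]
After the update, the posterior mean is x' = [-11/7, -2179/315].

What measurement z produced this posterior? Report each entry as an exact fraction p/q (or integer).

x̄ = F·x = [3, -9]
P̄ = F·P·Fᵀ + Q = [27 -9; -9 14]
S = H·P̄·Hᵀ + R = [315]
K = P̄·Hᵀ·S⁻¹ = [-2/7; 41/315]
x' − x̄ = [-32/7, 656/315] = K·y
y = (KᵀK)⁻¹·Kᵀ·(x' − x̄) = [16]
z = y + H·x̄ = [16] + [-18] = [-2]

z = [-2]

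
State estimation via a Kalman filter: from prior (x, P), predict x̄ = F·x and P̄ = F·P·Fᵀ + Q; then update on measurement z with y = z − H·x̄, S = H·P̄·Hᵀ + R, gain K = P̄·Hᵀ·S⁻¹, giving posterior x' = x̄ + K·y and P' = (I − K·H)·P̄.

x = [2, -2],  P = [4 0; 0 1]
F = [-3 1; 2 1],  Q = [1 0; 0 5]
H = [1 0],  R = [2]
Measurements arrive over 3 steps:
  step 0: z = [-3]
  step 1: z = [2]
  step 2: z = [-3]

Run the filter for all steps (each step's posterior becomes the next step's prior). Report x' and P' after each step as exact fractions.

step 0: x̄ = F·x = [-8, 2]
step 0: P̄ = F·P·Fᵀ + Q = [38 -23; -23 22]
step 0: y = z − H·x̄ = [5]
step 0: S = H·P̄·Hᵀ + R = [40]
step 0: K = P̄·Hᵀ·S⁻¹ = [19/20; -23/40]
step 0: x' = x̄ + K·y = [-13/4, -7/8]
step 0: P' = (I − K·H)·P̄ = [19/10 -23/20; -23/20 351/40]
step 1: x̄ = F·x = [71/8, -59/8]
step 1: P̄ = F·P·Fᵀ + Q = [1351/40 -59/40; -59/40 671/40]
step 1: y = z − H·x̄ = [-55/8]
step 1: S = H·P̄·Hᵀ + R = [1431/40]
step 1: K = P̄·Hᵀ·S⁻¹ = [1351/1431; -59/1431]
step 1: x' = x̄ + K·y = [3412/1431, -10148/1431]
step 1: P' = (I − K·H)·P̄ = [2702/1431 -118/1431; -118/1431 23918/1431]
step 2: x̄ = F·x = [-20384/1431, -1108/477]
step 2: P̄ = F·P·Fᵀ + Q = [50375/1431 2608/477; 2608/477 4601/159]
step 2: y = z − H·x̄ = [16091/1431]
step 2: S = H·P̄·Hᵀ + R = [53237/1431]
step 2: K = P̄·Hᵀ·S⁻¹ = [50375/53237; 7824/53237]
step 2: x' = x̄ + K·y = [-191893/53237, -35684/53237]
step 2: P' = (I − K·H)·P̄ = [100750/53237 15648/53237; 15648/53237 1497747/53237]

step 0: x' = [-13/4, -7/8], P' = [19/10 -23/20; -23/20 351/40]
step 1: x' = [3412/1431, -10148/1431], P' = [2702/1431 -118/1431; -118/1431 23918/1431]
step 2: x' = [-191893/53237, -35684/53237], P' = [100750/53237 15648/53237; 15648/53237 1497747/53237]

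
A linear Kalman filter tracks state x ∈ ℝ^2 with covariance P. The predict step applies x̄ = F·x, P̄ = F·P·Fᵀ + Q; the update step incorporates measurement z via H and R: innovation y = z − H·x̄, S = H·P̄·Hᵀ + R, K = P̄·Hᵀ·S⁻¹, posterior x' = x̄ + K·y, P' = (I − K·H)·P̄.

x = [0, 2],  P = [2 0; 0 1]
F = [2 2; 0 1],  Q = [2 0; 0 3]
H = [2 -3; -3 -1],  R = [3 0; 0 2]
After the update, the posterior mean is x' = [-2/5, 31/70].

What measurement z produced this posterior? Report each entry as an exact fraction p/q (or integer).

x̄ = F·x = [4, 2]
P̄ = F·P·Fᵀ + Q = [14 2; 2 4]
S = H·P̄·Hᵀ + R = [71 -58; -58 144]
K = P̄·Hᵀ·S⁻¹ = [22/245 -66/245; -433/1715 -587/3430]
x' − x̄ = [-22/5, -109/70] = K·y
y = (KᵀK)⁻¹·Kᵀ·(x' − x̄) = [-4, 15]
z = y + H·x̄ = [-4, 15] + [2, -14] = [-2, 1]

z = [-2, 1]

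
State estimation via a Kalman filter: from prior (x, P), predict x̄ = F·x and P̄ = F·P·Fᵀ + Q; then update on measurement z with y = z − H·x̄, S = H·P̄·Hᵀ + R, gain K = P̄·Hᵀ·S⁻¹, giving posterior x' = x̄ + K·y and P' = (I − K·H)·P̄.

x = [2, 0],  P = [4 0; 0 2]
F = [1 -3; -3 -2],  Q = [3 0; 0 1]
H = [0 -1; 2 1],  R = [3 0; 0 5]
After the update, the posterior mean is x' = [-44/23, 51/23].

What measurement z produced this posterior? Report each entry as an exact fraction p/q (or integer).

z = [-3, -2]

x̄ = F·x = [2, -6]
P̄ = F·P·Fᵀ + Q = [25 0; 0 45]
S = H·P̄·Hᵀ + R = [48 -45; -45 150]
K = P̄·Hᵀ·S⁻¹ = [10/23 32/69; -21/23 3/115]
x' − x̄ = [-90/23, 189/23] = K·y
y = (KᵀK)⁻¹·Kᵀ·(x' − x̄) = [-9, 0]
z = y + H·x̄ = [-9, 0] + [6, -2] = [-3, -2]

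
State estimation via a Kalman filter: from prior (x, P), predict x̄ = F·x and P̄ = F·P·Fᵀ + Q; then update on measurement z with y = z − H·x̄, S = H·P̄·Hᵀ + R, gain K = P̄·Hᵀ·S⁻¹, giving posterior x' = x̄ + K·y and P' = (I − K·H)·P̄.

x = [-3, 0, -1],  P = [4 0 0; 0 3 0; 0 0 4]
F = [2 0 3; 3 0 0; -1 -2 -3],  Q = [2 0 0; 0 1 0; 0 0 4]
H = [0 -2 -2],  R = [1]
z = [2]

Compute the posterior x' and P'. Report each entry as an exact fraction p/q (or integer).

x̄ = F·x = [-9, -9, 6]
P̄ = F·P·Fᵀ + Q = [54 24 -44; 24 37 -12; -44 -12 56]
y = z − H·x̄ = [-4]
S = H·P̄·Hᵀ + R = [277]
K = P̄·Hᵀ·S⁻¹ = [40/277; -50/277; -88/277]
x' = x̄ + K·y = [-2653/277, -2293/277, 2014/277]
P' = (I − K·H)·P̄ = [13358/277 8648/277 -8668/277; 8648/277 7749/277 -7724/277; -8668/277 -7724/277 7768/277]

x' = [-2653/277, -2293/277, 2014/277]
P' = [13358/277 8648/277 -8668/277; 8648/277 7749/277 -7724/277; -8668/277 -7724/277 7768/277]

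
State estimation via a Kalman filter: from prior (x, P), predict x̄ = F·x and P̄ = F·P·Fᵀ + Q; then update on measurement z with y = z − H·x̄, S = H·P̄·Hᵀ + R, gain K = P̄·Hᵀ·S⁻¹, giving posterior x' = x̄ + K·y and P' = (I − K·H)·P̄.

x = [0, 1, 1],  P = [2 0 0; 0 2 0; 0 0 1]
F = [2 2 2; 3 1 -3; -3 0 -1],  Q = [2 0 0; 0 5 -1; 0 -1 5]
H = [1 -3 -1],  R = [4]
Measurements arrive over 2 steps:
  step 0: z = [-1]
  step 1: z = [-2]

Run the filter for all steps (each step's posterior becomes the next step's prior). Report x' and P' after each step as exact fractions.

step 0: x̄ = F·x = [4, -2, -1]
step 0: P̄ = F·P·Fᵀ + Q = [22 10 -14; 10 34 -16; -14 -16 24]
step 0: y = z − H·x̄ = [-12]
step 0: S = H·P̄·Hᵀ + R = [228]
step 0: K = P̄·Hᵀ·S⁻¹ = [1/38; -1/3; 5/114]
step 0: x' = x̄ + K·y = [70/19, 2, -29/19]
step 0: P' = (I − K·H)·P̄ = [415/19 12 -271/19; 12 26/3 -38/3; -271/19 -38/3 1343/57]
step 1: x̄ = F·x = [158/19, 335/19, -181/19]
step 1: P̄ = F·P·Fᵀ + Q = [1878/19 2920/19 -2104/19; 2920/19 47141/57 -13441/57; -2104/19 -13441/57 7955/57]
step 1: y = z − H·x̄ = [628/19]
step 1: S = H·P̄·Hᵀ + R = [317504/57]
step 1: K = P̄·Hᵀ·S⁻¹ = [-7167/158752; -59611/158752; 3257/39688]
step 1: x' = x̄ + K·y = [270815/39688, 207187/39688, -67607/9922]
step 1: P' = (I − K·H)·P̄ = [6944535/79376 4703539/79376 -1787937/19844; 4703539/79376 3305135/79376 -1273161/19844; -1787937/19844 -1273161/19844 506258/4961]

step 0: x' = [70/19, 2, -29/19], P' = [415/19 12 -271/19; 12 26/3 -38/3; -271/19 -38/3 1343/57]
step 1: x' = [270815/39688, 207187/39688, -67607/9922], P' = [6944535/79376 4703539/79376 -1787937/19844; 4703539/79376 3305135/79376 -1273161/19844; -1787937/19844 -1273161/19844 506258/4961]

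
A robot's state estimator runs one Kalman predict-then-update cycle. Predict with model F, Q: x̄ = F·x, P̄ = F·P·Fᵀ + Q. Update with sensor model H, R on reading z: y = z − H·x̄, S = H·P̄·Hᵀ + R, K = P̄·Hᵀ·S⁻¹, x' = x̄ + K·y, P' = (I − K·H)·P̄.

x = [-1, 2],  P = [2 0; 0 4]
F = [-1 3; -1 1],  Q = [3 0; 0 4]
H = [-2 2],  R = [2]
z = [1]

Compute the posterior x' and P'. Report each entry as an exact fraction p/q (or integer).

x' = [86/47, 105/47]
P' = [469/47 442/47; 442/47 438/47]

x̄ = F·x = [7, 3]
P̄ = F·P·Fᵀ + Q = [41 14; 14 10]
y = z − H·x̄ = [9]
S = H·P̄·Hᵀ + R = [94]
K = P̄·Hᵀ·S⁻¹ = [-27/47; -4/47]
x' = x̄ + K·y = [86/47, 105/47]
P' = (I − K·H)·P̄ = [469/47 442/47; 442/47 438/47]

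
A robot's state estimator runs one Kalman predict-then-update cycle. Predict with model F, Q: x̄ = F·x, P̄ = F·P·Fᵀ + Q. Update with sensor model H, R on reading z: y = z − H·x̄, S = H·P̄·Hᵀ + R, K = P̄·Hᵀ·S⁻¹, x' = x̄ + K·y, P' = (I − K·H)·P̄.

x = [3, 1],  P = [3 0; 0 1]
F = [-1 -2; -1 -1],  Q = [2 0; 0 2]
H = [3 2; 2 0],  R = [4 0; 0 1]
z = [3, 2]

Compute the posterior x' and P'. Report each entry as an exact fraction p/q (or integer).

x' = [725/777, -10/111]
P' = [152/777 -22/111; -22/111 107/111]

x̄ = F·x = [-5, -4]
P̄ = F·P·Fᵀ + Q = [9 5; 5 6]
y = z − H·x̄ = [26, 12]
S = H·P̄·Hᵀ + R = [169 74; 74 37]
K = P̄·Hᵀ·S⁻¹ = [1/21 304/777; 1/3 -44/111]
x' = x̄ + K·y = [725/777, -10/111]
P' = (I − K·H)·P̄ = [152/777 -22/111; -22/111 107/111]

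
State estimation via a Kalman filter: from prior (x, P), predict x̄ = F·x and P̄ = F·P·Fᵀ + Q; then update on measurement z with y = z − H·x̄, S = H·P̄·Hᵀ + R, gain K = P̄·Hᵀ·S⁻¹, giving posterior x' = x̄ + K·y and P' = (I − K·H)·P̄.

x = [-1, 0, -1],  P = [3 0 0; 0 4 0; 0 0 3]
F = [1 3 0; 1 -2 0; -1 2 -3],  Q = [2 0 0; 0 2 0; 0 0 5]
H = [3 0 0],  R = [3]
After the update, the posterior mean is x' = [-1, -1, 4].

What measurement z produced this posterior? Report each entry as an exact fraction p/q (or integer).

x̄ = F·x = [-1, -1, 4]
P̄ = F·P·Fᵀ + Q = [41 -21 21; -21 21 -19; 21 -19 51]
S = H·P̄·Hᵀ + R = [372]
K = P̄·Hᵀ·S⁻¹ = [41/124; -21/124; 21/124]
x' − x̄ = [0, 0, 0] = K·y
y = (KᵀK)⁻¹·Kᵀ·(x' − x̄) = [0]
z = y + H·x̄ = [0] + [-3] = [-3]

z = [-3]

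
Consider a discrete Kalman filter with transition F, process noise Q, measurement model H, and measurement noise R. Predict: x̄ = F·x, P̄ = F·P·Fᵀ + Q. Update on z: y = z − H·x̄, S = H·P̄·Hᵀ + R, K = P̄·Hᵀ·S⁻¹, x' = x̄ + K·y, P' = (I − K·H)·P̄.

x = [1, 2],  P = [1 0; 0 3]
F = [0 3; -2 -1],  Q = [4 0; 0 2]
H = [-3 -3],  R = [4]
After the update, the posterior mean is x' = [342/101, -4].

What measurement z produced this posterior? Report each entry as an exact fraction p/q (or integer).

x̄ = F·x = [6, -4]
P̄ = F·P·Fᵀ + Q = [31 -9; -9 9]
S = H·P̄·Hᵀ + R = [202]
K = P̄·Hᵀ·S⁻¹ = [-33/101; 0]
x' − x̄ = [-264/101, 0] = K·y
y = (KᵀK)⁻¹·Kᵀ·(x' − x̄) = [8]
z = y + H·x̄ = [8] + [-6] = [2]

z = [2]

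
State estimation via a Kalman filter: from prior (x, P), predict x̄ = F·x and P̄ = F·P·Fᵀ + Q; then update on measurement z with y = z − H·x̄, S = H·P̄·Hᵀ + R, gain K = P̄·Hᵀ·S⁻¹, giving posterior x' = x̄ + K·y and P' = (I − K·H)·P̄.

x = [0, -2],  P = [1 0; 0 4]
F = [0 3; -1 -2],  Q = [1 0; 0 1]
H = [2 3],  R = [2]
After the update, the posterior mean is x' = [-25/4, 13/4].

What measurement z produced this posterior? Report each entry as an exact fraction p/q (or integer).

x̄ = F·x = [-6, 4]
P̄ = F·P·Fᵀ + Q = [37 -24; -24 18]
S = H·P̄·Hᵀ + R = [24]
K = P̄·Hᵀ·S⁻¹ = [1/12; 1/4]
x' − x̄ = [-1/4, -3/4] = K·y
y = (KᵀK)⁻¹·Kᵀ·(x' − x̄) = [-3]
z = y + H·x̄ = [-3] + [0] = [-3]

z = [-3]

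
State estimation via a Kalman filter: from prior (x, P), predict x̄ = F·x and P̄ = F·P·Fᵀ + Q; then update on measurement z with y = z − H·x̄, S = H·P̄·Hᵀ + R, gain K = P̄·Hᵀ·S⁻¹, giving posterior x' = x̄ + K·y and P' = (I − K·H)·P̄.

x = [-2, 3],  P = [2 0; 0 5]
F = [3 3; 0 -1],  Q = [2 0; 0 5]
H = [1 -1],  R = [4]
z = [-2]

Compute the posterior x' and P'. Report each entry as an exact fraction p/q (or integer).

x' = [-313/109, -127/109]
P' = [685/109 365/109; 365/109 465/109]

x̄ = F·x = [3, -3]
P̄ = F·P·Fᵀ + Q = [65 -15; -15 10]
y = z − H·x̄ = [-8]
S = H·P̄·Hᵀ + R = [109]
K = P̄·Hᵀ·S⁻¹ = [80/109; -25/109]
x' = x̄ + K·y = [-313/109, -127/109]
P' = (I − K·H)·P̄ = [685/109 365/109; 365/109 465/109]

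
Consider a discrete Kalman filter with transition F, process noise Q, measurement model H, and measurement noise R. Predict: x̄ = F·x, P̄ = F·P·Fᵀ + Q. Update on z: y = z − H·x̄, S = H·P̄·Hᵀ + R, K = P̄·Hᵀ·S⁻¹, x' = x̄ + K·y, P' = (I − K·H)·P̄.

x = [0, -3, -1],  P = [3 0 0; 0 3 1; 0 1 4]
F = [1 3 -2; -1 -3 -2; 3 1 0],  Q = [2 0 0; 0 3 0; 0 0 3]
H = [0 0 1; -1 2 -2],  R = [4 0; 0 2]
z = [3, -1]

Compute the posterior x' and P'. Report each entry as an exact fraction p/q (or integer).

x̄ = F·x = [-7, 11, -3]
P̄ = F·P·Fᵀ + Q = [36 -14 16; -14 61 -20; 16 -20 33]
y = z − H·x̄ = [6, -36]
S = H·P̄·Hᵀ + R = [37 -122; -122 694]
K = P̄·Hᵀ·S⁻¹ = [-304/5397 -800/5397; 3796/5397 2036/5397; 4009/5397 -244/5397]
x' = x̄ + K·y = [-3601/1799, 2949/1799, 5549/1799]
P' = (I − K·H)·P̄ = [122356/5397 59162/5397 -1216/5397; 59162/5397 46801/5397 15184/5397; -1216/5397 15184/5397 16036/5397]

x' = [-3601/1799, 2949/1799, 5549/1799]
P' = [122356/5397 59162/5397 -1216/5397; 59162/5397 46801/5397 15184/5397; -1216/5397 15184/5397 16036/5397]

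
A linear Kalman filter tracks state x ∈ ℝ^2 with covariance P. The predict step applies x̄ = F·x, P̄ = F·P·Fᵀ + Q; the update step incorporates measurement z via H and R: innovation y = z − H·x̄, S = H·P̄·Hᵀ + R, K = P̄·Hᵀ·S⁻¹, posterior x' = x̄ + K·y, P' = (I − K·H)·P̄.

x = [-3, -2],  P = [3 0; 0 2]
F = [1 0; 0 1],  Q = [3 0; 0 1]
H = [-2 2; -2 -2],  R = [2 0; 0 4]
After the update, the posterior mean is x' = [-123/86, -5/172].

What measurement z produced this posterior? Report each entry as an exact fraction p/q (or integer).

z = [3, 2]

x̄ = F·x = [-3, -2]
P̄ = F·P·Fᵀ + Q = [6 0; 0 3]
S = H·P̄·Hᵀ + R = [38 12; 12 40]
K = P̄·Hᵀ·S⁻¹ = [-21/86 -39/172; 39/172 -75/344]
x' − x̄ = [135/86, 339/172] = K·y
y = (KᵀK)⁻¹·Kᵀ·(x' − x̄) = [1, -8]
z = y + H·x̄ = [1, -8] + [2, 10] = [3, 2]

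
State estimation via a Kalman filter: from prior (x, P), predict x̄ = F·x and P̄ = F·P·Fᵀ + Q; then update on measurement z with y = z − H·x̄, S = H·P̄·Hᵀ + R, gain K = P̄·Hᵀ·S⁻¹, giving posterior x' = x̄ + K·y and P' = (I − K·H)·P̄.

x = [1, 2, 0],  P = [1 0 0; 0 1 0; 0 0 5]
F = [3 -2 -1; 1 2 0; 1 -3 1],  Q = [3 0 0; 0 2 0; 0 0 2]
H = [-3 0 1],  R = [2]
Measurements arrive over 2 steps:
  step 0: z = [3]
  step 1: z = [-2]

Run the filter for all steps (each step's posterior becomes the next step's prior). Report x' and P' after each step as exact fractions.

step 0: x' = [-479/184, 455/92, -895/184], P' = [383/184 -151/92 1031/184; -151/92 321/46 -455/92; 1031/184 -455/92 3103/184]
step 1: x' = [-44353/9046, 16679/9046, -147801/9046], P' = [63921/4523 -100709/9046 187821/4523; -100709/9046 150501/9046 -296717/9046; 187821/4523 -296717/9046 560499/4523]

step 0: x̄ = F·x = [-1, 5, -5]
step 0: P̄ = F·P·Fᵀ + Q = [21 -1 4; -1 7 -5; 4 -5 17]
step 0: y = z − H·x̄ = [5]
step 0: S = H·P̄·Hᵀ + R = [184]
step 0: K = P̄·Hᵀ·S⁻¹ = [-59/184; -1/92; 5/184]
step 0: x' = x̄ + K·y = [-479/184, 455/92, -895/184]
step 0: P' = (I − K·H)·P̄ = [383/184 -151/92 1031/184; -151/92 321/46 -455/92; 1031/184 -455/92 3103/184]
step 1: x̄ = F·x = [-1181/92, 1341/184, -513/23]
step 1: P̄ = F·P·Fᵀ + Q = [1509/46 -2203/92 1278/23; -2203/92 4679/184 -976/23; 1278/23 -976/23 3093/23]
step 1: y = z − H·x̄ = [-1675/92]
step 1: S = H·P̄·Hᵀ + R = [4523/46]
step 1: K = P̄·Hᵀ·S⁻¹ = [-1971/4523; 2705/9046; -1482/4523]
step 1: x' = x̄ + K·y = [-44353/9046, 16679/9046, -147801/9046]
step 1: P' = (I − K·H)·P̄ = [63921/4523 -100709/9046 187821/4523; -100709/9046 150501/9046 -296717/9046; 187821/4523 -296717/9046 560499/4523]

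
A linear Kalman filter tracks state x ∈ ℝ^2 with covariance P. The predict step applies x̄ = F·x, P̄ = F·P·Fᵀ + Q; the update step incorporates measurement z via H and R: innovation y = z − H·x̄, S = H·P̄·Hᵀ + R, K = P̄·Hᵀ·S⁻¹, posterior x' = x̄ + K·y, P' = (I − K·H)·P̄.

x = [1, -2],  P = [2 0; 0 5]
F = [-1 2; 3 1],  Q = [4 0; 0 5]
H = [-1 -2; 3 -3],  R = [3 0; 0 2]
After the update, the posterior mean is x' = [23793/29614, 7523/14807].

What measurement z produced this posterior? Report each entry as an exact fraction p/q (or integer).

x̄ = F·x = [-5, 1]
P̄ = F·P·Fᵀ + Q = [26 4; 4 28]
S = H·P̄·Hᵀ + R = [157 78; 78 416]
K = P̄·Hᵀ·S⁻¹ = [-371/1139 6507/29614; -372/1139 -1656/14807]
x' − x̄ = [171863/29614, -7284/14807] = K·y
y = (KᵀK)⁻¹·Kᵀ·(x' − x̄) = [-5, 19]
z = y + H·x̄ = [-5, 19] + [3, -18] = [-2, 1]

z = [-2, 1]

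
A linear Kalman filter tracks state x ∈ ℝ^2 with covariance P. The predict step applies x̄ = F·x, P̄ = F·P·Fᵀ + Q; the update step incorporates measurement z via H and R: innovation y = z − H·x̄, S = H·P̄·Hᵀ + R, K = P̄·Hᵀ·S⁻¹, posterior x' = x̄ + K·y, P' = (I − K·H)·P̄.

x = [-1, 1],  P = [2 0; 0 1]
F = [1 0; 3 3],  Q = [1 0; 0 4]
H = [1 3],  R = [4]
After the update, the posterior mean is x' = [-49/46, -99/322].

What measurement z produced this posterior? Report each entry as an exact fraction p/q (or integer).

x̄ = F·x = [-1, 0]
P̄ = F·P·Fᵀ + Q = [3 6; 6 31]
S = H·P̄·Hᵀ + R = [322]
K = P̄·Hᵀ·S⁻¹ = [3/46; 99/322]
x' − x̄ = [-3/46, -99/322] = K·y
y = (KᵀK)⁻¹·Kᵀ·(x' − x̄) = [-1]
z = y + H·x̄ = [-1] + [-1] = [-2]

z = [-2]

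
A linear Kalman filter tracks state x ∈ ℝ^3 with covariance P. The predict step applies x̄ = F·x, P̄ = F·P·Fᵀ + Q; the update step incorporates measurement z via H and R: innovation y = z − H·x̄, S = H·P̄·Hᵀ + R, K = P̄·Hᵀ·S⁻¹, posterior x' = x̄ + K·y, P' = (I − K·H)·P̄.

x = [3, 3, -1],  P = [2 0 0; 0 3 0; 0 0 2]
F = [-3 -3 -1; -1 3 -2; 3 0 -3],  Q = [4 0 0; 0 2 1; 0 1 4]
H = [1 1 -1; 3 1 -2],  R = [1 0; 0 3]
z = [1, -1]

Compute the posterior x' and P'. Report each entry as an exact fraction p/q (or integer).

x' = [-170/549, 3581/1098, 1022/549]
P' = [20359/3294 23975/6588 17152/1647; 23975/6588 100117/13176 16453/1647; 17152/1647 16453/1647 34091/1647]

x̄ = F·x = [-17, 8, 12]
P̄ = F·P·Fᵀ + Q = [51 -17 -12; -17 39 7; -12 7 40]
y = z − H·x̄ = [22, 66]
S = H·P̄·Hᵀ + R = [107 243; 243 675]
K = P̄·Hᵀ·S⁻¹ = [-145/244 2971/6588; 609/488 -6427/13176; -18/61 -91/1647]
x' = x̄ + K·y = [-170/549, 3581/1098, 1022/549]
P' = (I − K·H)·P̄ = [20359/3294 23975/6588 17152/1647; 23975/6588 100117/13176 16453/1647; 17152/1647 16453/1647 34091/1647]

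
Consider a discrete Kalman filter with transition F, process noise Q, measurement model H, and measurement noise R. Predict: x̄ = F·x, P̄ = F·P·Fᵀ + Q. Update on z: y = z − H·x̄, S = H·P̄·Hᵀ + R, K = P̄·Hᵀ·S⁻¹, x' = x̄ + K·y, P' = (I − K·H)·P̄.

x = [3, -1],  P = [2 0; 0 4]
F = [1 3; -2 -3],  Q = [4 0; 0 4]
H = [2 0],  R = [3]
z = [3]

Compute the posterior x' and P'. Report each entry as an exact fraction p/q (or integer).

x̄ = F·x = [0, -3]
P̄ = F·P·Fᵀ + Q = [42 -40; -40 48]
y = z − H·x̄ = [3]
S = H·P̄·Hᵀ + R = [171]
K = P̄·Hᵀ·S⁻¹ = [28/57; -80/171]
x' = x̄ + K·y = [28/19, -251/57]
P' = (I − K·H)·P̄ = [14/19 -40/57; -40/57 1808/171]

x' = [28/19, -251/57]
P' = [14/19 -40/57; -40/57 1808/171]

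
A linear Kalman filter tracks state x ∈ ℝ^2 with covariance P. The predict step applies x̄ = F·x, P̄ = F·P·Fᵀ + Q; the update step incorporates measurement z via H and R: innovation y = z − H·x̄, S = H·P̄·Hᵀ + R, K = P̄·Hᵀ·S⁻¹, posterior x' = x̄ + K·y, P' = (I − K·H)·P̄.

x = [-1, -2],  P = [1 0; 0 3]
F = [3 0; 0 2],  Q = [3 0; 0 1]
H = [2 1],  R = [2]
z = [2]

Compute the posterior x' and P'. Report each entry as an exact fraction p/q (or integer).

x' = [11/7, -32/21]
P' = [20/7 -104/21; -104/21 650/63]

x̄ = F·x = [-3, -4]
P̄ = F·P·Fᵀ + Q = [12 0; 0 13]
y = z − H·x̄ = [12]
S = H·P̄·Hᵀ + R = [63]
K = P̄·Hᵀ·S⁻¹ = [8/21; 13/63]
x' = x̄ + K·y = [11/7, -32/21]
P' = (I − K·H)·P̄ = [20/7 -104/21; -104/21 650/63]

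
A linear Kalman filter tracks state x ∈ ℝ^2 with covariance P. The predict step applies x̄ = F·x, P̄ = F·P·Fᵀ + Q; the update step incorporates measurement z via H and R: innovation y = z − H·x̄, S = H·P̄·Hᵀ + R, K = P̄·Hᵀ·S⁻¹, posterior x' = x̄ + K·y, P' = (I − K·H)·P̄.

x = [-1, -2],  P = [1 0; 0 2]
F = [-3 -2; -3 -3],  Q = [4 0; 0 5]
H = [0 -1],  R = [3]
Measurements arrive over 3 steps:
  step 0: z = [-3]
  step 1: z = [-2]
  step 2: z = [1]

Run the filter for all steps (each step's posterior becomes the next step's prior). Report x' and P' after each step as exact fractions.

step 0: x̄ = F·x = [7, 9]
step 0: P̄ = F·P·Fᵀ + Q = [21 21; 21 32]
step 0: y = z − H·x̄ = [6]
step 0: S = H·P̄·Hᵀ + R = [35]
step 0: K = P̄·Hᵀ·S⁻¹ = [-3/5; -32/35]
step 0: x' = x̄ + K·y = [17/5, 123/35]
step 0: P' = (I − K·H)·P̄ = [42/5 9/5; 9/5 96/35]
step 1: x̄ = F·x = [-603/35, -726/35]
step 1: P̄ = F·P·Fᵀ + Q = [3926/35 4167/35; 4167/35 4819/35]
step 1: y = z − H·x̄ = [-796/35]
step 1: S = H·P̄·Hᵀ + R = [4924/35]
step 1: K = P̄·Hᵀ·S⁻¹ = [-4167/4924; -4819/4924]
step 1: x' = x̄ + K·y = [2484/1231, 1865/1231]
step 1: P' = (I − K·H)·P̄ = [56221/4924 12501/4924; 12501/4924 14457/4924]
step 2: x̄ = F·x = [-11182/1231, -13047/1231]
step 2: P̄ = F·P·Fᵀ + Q = [733525/4924 390123/2462; 390123/2462 221435/1231]
step 2: y = z − H·x̄ = [-11816/1231]
step 2: S = H·P̄·Hᵀ + R = [225128/1231]
step 2: K = P̄·Hᵀ·S⁻¹ = [-390123/450256; -221435/225128]
step 2: x' = x̄ + K·y = [-43163/56282, -32572/28141]
step 2: P' = (I − K·H)·P̄ = [10512641/900512 1170369/450256; 1170369/450256 664305/225128]

step 0: x' = [17/5, 123/35], P' = [42/5 9/5; 9/5 96/35]
step 1: x' = [2484/1231, 1865/1231], P' = [56221/4924 12501/4924; 12501/4924 14457/4924]
step 2: x' = [-43163/56282, -32572/28141], P' = [10512641/900512 1170369/450256; 1170369/450256 664305/225128]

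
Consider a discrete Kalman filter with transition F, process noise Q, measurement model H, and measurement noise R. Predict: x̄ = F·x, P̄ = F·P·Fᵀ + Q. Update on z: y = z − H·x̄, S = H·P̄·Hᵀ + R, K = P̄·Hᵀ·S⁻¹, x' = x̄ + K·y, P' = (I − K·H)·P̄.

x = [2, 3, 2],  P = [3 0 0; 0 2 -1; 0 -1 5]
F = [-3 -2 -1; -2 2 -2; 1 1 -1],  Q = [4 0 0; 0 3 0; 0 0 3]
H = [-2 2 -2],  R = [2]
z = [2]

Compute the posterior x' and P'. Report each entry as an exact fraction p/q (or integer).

x' = [-590/57, -150/19, 25/19]
P' = [1942/57 524/19 -119/19; 524/19 675/19 144/19; -119/19 144/19 261/19]

x̄ = F·x = [-14, -2, 3]
P̄ = F·P·Fᵀ + Q = [40 18 -9; 18 51 12; -9 12 15]
y = z − H·x̄ = [-16]
S = H·P̄·Hᵀ + R = [114]
K = P̄·Hᵀ·S⁻¹ = [-13/57; 7/19; 2/19]
x' = x̄ + K·y = [-590/57, -150/19, 25/19]
P' = (I − K·H)·P̄ = [1942/57 524/19 -119/19; 524/19 675/19 144/19; -119/19 144/19 261/19]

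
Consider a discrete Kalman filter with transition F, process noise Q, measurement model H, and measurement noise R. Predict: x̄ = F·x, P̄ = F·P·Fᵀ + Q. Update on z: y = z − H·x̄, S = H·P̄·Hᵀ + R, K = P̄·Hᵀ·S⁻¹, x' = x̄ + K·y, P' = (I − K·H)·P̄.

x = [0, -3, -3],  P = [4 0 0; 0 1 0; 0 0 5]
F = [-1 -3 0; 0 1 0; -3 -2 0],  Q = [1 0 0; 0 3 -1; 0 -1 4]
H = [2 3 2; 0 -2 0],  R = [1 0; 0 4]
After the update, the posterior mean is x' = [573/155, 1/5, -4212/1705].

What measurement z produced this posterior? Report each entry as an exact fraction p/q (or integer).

z = [3, -2]

x̄ = F·x = [9, -3, 6]
P̄ = F·P·Fᵀ + Q = [14 -3 18; -3 4 -3; 18 -3 44]
S = H·P̄·Hᵀ + R = [341 0; 0 20]
K = P̄·Hᵀ·S⁻¹ = [5/31 3/10; 0 -2/5; 115/341 3/10]
x' − x̄ = [-822/155, 16/5, -14442/1705] = K·y
y = (KᵀK)⁻¹·Kᵀ·(x' − x̄) = [-18, -8]
z = y + H·x̄ = [-18, -8] + [21, 6] = [3, -2]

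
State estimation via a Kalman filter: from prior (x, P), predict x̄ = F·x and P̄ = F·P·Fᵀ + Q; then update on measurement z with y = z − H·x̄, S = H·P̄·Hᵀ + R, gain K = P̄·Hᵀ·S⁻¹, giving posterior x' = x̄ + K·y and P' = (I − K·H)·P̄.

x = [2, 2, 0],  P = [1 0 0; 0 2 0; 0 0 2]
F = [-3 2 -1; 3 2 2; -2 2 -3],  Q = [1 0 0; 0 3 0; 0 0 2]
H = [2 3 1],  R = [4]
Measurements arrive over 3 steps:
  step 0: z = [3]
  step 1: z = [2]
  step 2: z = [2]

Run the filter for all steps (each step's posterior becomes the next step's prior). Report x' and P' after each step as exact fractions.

step 0: x̄ = F·x = [-2, 10, 0]
step 0: P̄ = F·P·Fᵀ + Q = [20 -5 20; -5 28 -10; 20 -10 32]
step 0: y = z − H·x̄ = [-23]
step 0: S = H·P̄·Hᵀ + R = [328]
step 0: K = P̄·Hᵀ·S⁻¹ = [45/328; 8/41; 21/164]
step 0: x' = x̄ + K·y = [-1691/328, 226/41, -483/164]
step 0: P' = (I − K·H)·P̄ = [4535/328 -565/41 2335/164; -565/41 636/41 -746/41; 2335/164 -746/41 2183/82]
step 1: x̄ = F·x = [9655/328, -3389/328, 1237/41]
step 1: P̄ = F·P·Fᵀ + Q = [176359/328 -91893/328 27259/41; -91893/328 51135/328 -14633/41; 27259/41 -14633/41 35194/41]
step 1: y = z − H·x̄ = [-18383/328]
step 1: S = H·P̄·Hᵀ + R = [515703/328]
step 1: K = P̄·Hᵀ·S⁻¹ = [295111/515703; -147445/515703; 122168/171901]
step 1: x' = x̄ + K·y = [-1359491/515703, 2935256/515703, -1660616/171901]
step 1: P' = (I − K·H)·P̄ = [11763302/515703 -11819678/515703 4370958/171901; -11819678/515703 14117210/515703 -6434018/171901; 4370958/171901 -6434018/171901 11048810/171901]
step 2: x̄ = F·x = [14930833/515703, -8171657/515703, 23535038/515703]
step 2: P̄ = F·P·Fᵀ + Q = [493722287/515703 -272313712/515703 643342768/515703; -272313712/515703 157573307/515703 -368492162/515703; 643342768/515703 -368492162/515703 886407884/515703]
step 2: y = z − H·x̄ = [-27850327/515703]
step 2: S = H·P̄·Hᵀ + R = [1376173163/515703]
step 2: K = P̄·Hᵀ·S⁻¹ = [813846206/1376173163; -440399665/1376173163; 1067616934/1376173163]
step 2: x' = x̄ + K·y = [-4107928961/1376173163, 1977222588/1376173163, 5147937792/1376173163]
step 2: P' = (I − K·H)·P̄ = [33161944615/1376173163 -31671768222/1376173163 31946800260/1376173163; -31671768222/1376173163 44398212472/1376173163 -71612699632/1376173163; 31946800260/1376173163 -71612699632/1376173163 155214966112/1376173163]

step 0: x' = [-1691/328, 226/41, -483/164], P' = [4535/328 -565/41 2335/164; -565/41 636/41 -746/41; 2335/164 -746/41 2183/82]
step 1: x' = [-1359491/515703, 2935256/515703, -1660616/171901], P' = [11763302/515703 -11819678/515703 4370958/171901; -11819678/515703 14117210/515703 -6434018/171901; 4370958/171901 -6434018/171901 11048810/171901]
step 2: x' = [-4107928961/1376173163, 1977222588/1376173163, 5147937792/1376173163], P' = [33161944615/1376173163 -31671768222/1376173163 31946800260/1376173163; -31671768222/1376173163 44398212472/1376173163 -71612699632/1376173163; 31946800260/1376173163 -71612699632/1376173163 155214966112/1376173163]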